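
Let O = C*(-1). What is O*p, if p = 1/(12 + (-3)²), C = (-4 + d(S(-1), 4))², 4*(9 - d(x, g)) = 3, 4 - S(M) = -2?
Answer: -289/336 ≈ -0.86012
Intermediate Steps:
S(M) = 6 (S(M) = 4 - 1*(-2) = 4 + 2 = 6)
d(x, g) = 33/4 (d(x, g) = 9 - ¼*3 = 9 - ¾ = 33/4)
C = 289/16 (C = (-4 + 33/4)² = (17/4)² = 289/16 ≈ 18.063)
p = 1/21 (p = 1/(12 + 9) = 1/21 ≈ 0.047619)
O = -289/16 (O = (289/16)*(-1) = -289/16 ≈ -18.063)
O*p = -289/16*1/21 = -289/336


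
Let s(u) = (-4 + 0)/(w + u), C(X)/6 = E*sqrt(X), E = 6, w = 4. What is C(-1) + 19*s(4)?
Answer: -19/2 + 36*I ≈ -9.5 + 36.0*I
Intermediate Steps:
C(X) = 36*sqrt(X) (C(X) = 6*(6*sqrt(X)) = 36*sqrt(X))
s(u) = -4/(4 + u) (s(u) = (-4 + 0)/(4 + u) = -4/(4 + u))
C(-1) + 19*s(4) = 36*sqrt(-1) + 19*(-4/(4 + 4)) = 36*I + 19*(-4/8) = 36*I + 19*(-4*1/8) = 36*I + 19*(-1/2) = 36*I - 19/2 = -19/2 + 36*I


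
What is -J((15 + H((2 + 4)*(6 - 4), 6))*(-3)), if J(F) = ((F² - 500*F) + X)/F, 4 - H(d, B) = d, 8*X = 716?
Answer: 22061/42 ≈ 525.26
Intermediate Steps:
X = 179/2 (X = (⅛)*716 = 179/2 ≈ 89.500)
H(d, B) = 4 - d
J(F) = (179/2 + F² - 500*F)/F (J(F) = ((F² - 500*F) + 179/2)/F = (179/2 + F² - 500*F)/F)
-J((15 + H((2 + 4)*(6 - 4), 6))*(-3)) = -(-500 + (15 + (4 - (2 + 4)*(6 - 4)))*(-3) + 179/(2*(((15 + (4 - (2 + 4)*(6 - 4)))*(-3))))) = -(-500 + (15 + (4 - 6*2))*(-3) + 179/(2*(((15 + (4 - 6*2))*(-3))))) = -(-500 + (15 + (4 - 1*12))*(-3) + 179/(2*(((15 + (4 - 1*12))*(-3))))) = -(-500 + (15 + (4 - 12))*(-3) + 179/(2*(((15 + (4 - 12))*(-3))))) = -(-500 + (15 - 8)*(-3) + 179/(2*(((15 - 8)*(-3))))) = -(-500 + 7*(-3) + 179/(2*((7*(-3))))) = -(-500 - 21 + (179/2)/(-21)) = -(-500 - 21 + (179/2)*(-1/21)) = -(-500 - 21 - 179/42) = -1*(-22061/42) = 22061/42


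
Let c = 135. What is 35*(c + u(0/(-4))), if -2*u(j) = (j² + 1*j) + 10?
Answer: 4550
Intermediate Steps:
u(j) = -5 - j/2 - j²/2 (u(j) = -((j² + 1*j) + 10)/2 = -((j² + j) + 10)/2 = -((j + j²) + 10)/2 = -(10 + j + j²)/2 = -5 - j/2 - j²/2)
35*(c + u(0/(-4))) = 35*(135 + (-5 - 0/(-4) - (0/(-4))²/2)) = 35*(135 + (-5 - 0*(-1)/4 - (0*(-¼))²/2)) = 35*(135 + (-5 - ½*0 - ½*0²)) = 35*(135 + (-5 + 0 - ½*0)) = 35*(135 + (-5 + 0 + 0)) = 35*(135 - 5) = 35*130 = 4550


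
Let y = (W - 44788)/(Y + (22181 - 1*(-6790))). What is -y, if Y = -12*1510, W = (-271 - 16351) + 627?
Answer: 20261/3617 ≈ 5.6016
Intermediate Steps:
W = -15995 (W = -16622 + 627 = -15995)
Y = -18120
y = -20261/3617 (y = (-15995 - 44788)/(-18120 + (22181 - 1*(-6790))) = -60783/(-18120 + (22181 + 6790)) = -60783/(-18120 + 28971) = -60783/10851 = -60783*1/10851 = -20261/3617 ≈ -5.6016)
-y = -1*(-20261/3617) = 20261/3617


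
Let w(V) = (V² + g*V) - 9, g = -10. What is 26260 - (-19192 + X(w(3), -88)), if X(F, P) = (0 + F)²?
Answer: 44552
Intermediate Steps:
w(V) = -9 + V² - 10*V (w(V) = (V² - 10*V) - 9 = -9 + V² - 10*V)
X(F, P) = F²
26260 - (-19192 + X(w(3), -88)) = 26260 - (-19192 + (-9 + 3² - 10*3)²) = 26260 - (-19192 + (-9 + 9 - 30)²) = 26260 - (-19192 + (-30)²) = 26260 - (-19192 + 900) = 26260 - 1*(-18292) = 26260 + 18292 = 44552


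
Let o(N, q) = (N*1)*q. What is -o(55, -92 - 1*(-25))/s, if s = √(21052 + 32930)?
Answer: 3685*√5998/17994 ≈ 15.860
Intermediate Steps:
s = 3*√5998 (s = √53982 = 3*√5998 ≈ 232.34)
o(N, q) = N*q
-o(55, -92 - 1*(-25))/s = -55*(-92 - 1*(-25))/(3*√5998) = -55*(-92 + 25)*√5998/17994 = -55*(-67)*√5998/17994 = -(-3685)*√5998/17994 = 3685*√5998/17994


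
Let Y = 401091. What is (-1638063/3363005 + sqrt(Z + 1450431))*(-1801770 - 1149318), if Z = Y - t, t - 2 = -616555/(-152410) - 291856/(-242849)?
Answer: 4834068062544/3363005 - 1475544*sqrt(101458101928009114738119922)/3701261609 ≈ -4.0141e+9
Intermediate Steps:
t = 53647354067/7402523218 (t = 2 + (-616555/(-152410) - 291856/(-242849)) = 2 + (-616555*(-1/152410) - 291856*(-1/242849)) = 2 + (123311/30482 + 291856/242849) = 2 + 38842307631/7402523218 = 53647354067/7402523218 ≈ 7.2472)
Z = 2969031792676771/7402523218 (Z = 401091 - 1*53647354067/7402523218 = 401091 - 53647354067/7402523218 = 2969031792676771/7402523218 ≈ 4.0108e+5)
(-1638063/3363005 + sqrt(Z + 1450431))*(-1801770 - 1149318) = (-1638063/3363005 + sqrt(2969031792676771/7402523218 + 1450431))*(-1801770 - 1149318) = (-1638063*1/3363005 + sqrt(13705880946283729/7402523218))*(-2951088) = (-1638063/3363005 + sqrt(101458101928009114738119922)/7402523218)*(-2951088) = 4834068062544/3363005 - 1475544*sqrt(101458101928009114738119922)/3701261609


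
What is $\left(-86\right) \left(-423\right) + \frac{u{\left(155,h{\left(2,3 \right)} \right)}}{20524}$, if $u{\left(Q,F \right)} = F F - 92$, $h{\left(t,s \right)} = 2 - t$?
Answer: $\frac{186655495}{5131} \approx 36378.0$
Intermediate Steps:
$u{\left(Q,F \right)} = -92 + F^{2}$ ($u{\left(Q,F \right)} = F^{2} - 92 = -92 + F^{2}$)
$\left(-86\right) \left(-423\right) + \frac{u{\left(155,h{\left(2,3 \right)} \right)}}{20524} = \left(-86\right) \left(-423\right) + \frac{-92 + \left(2 - 2\right)^{2}}{20524} = 36378 + \left(-92 + \left(2 - 2\right)^{2}\right) \frac{1}{20524} = 36378 + \left(-92 + 0^{2}\right) \frac{1}{20524} = 36378 + \left(-92 + 0\right) \frac{1}{20524} = 36378 - \frac{23}{5131} = \frac{186655495}{5131}$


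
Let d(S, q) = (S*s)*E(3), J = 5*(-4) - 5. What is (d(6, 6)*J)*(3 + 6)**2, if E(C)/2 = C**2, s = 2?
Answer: -437400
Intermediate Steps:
E(C) = 2*C**2
J = -25 (J = -20 - 5 = -25)
d(S, q) = 36*S (d(S, q) = (S*2)*(2*3**2) = (2*S)*(2*9) = (2*S)*18 = 36*S)
(d(6, 6)*J)*(3 + 6)**2 = ((36*6)*(-25))*(3 + 6)**2 = (216*(-25))*9**2 = -5400*81 = -437400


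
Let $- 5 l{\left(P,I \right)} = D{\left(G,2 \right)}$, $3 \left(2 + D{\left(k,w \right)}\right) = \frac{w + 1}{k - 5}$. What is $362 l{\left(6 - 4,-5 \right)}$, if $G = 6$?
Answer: $\frac{362}{5} \approx 72.4$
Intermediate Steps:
$D{\left(k,w \right)} = -2 + \frac{1 + w}{3 \left(-5 + k\right)}$ ($D{\left(k,w \right)} = -2 + \frac{\left(w + 1\right) \frac{1}{k - 5}}{3} = -2 + \frac{\left(1 + w\right) \frac{1}{-5 + k}}{3} = -2 + \frac{\frac{1}{-5 + k} \left(1 + w\right)}{3} = -2 + \frac{1 + w}{3 \left(-5 + k\right)}$)
$l{\left(P,I \right)} = \frac{1}{5}$ ($l{\left(P,I \right)} = - \frac{\frac{1}{3} \frac{1}{-5 + 6} \left(31 + 2 - 36\right)}{5} = - \frac{\frac{1}{3} \cdot 1^{-1} \left(31 + 2 - 36\right)}{5} = - \frac{\frac{1}{3} \cdot 1 \left(-3\right)}{5} = \left(- \frac{1}{5}\right) \left(-1\right) = \frac{1}{5}$)
$362 l{\left(6 - 4,-5 \right)} = 362 \cdot \frac{1}{5} = \frac{362}{5}$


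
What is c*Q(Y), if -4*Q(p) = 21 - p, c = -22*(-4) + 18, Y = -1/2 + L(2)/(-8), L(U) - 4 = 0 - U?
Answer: -4611/8 ≈ -576.38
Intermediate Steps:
L(U) = 4 - U (L(U) = 4 + (0 - U) = 4 - U)
Y = -¾ (Y = -1/2 + (4 - 1*2)/(-8) = -1*½ + (4 - 2)*(-⅛) = -½ + 2*(-⅛) = -½ - ¼ = -¾ ≈ -0.75000)
c = 106 (c = 88 + 18 = 106)
Q(p) = -21/4 + p/4 (Q(p) = -(21 - p)/4 = -21/4 + p/4)
c*Q(Y) = 106*(-21/4 + (¼)*(-¾)) = 106*(-21/4 - 3/16) = 106*(-87/16) = -4611/8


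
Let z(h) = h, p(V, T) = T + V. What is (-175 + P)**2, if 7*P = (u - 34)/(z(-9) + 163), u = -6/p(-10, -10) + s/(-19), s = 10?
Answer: 26229035002041/856147600 ≈ 30636.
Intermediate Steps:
u = -43/190 (u = -6/(-10 - 10) + 10/(-19) = -6/(-20) + 10*(-1/19) = -6*(-1/20) - 10/19 = 3/10 - 10/19 = -43/190 ≈ -0.22632)
P = -929/29260 (P = ((-43/190 - 34)/(-9 + 163))/7 = (-6503/190/154)/7 = (-6503/190*1/154)/7 = (1/7)*(-929/4180) = -929/29260 ≈ -0.031750)
(-175 + P)**2 = (-175 - 929/29260)**2 = (-5121429/29260)**2 = 26229035002041/856147600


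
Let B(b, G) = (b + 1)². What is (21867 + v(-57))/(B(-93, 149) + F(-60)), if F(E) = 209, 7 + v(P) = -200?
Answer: 7220/2891 ≈ 2.4974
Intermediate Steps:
v(P) = -207 (v(P) = -7 - 200 = -207)
B(b, G) = (1 + b)²
(21867 + v(-57))/(B(-93, 149) + F(-60)) = (21867 - 207)/((1 - 93)² + 209) = 21660/((-92)² + 209) = 21660/(8464 + 209) = 21660/8673 = 21660*(1/8673) = 7220/2891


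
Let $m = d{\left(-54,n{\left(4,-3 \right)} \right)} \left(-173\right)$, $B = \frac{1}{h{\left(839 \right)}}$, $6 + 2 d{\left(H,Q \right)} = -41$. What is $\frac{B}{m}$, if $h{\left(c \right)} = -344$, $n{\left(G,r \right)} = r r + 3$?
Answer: $- \frac{1}{1398532} \approx -7.1504 \cdot 10^{-7}$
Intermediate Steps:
$n{\left(G,r \right)} = 3 + r^{2}$ ($n{\left(G,r \right)} = r^{2} + 3 = 3 + r^{2}$)
$d{\left(H,Q \right)} = - \frac{47}{2}$ ($d{\left(H,Q \right)} = -3 + \frac{1}{2} \left(-41\right) = -3 - \frac{41}{2} = - \frac{47}{2}$)
$B = - \frac{1}{344}$ ($B = \frac{1}{-344} = - \frac{1}{344} \approx -0.002907$)
$m = \frac{8131}{2}$ ($m = \left(- \frac{47}{2}\right) \left(-173\right) = \frac{8131}{2} \approx 4065.5$)
$\frac{B}{m} = - \frac{1}{344 \cdot \frac{8131}{2}} = \left(- \frac{1}{344}\right) \frac{2}{8131} = - \frac{1}{1398532}$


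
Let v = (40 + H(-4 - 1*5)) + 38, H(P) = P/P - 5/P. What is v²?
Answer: 512656/81 ≈ 6329.1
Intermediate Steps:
H(P) = 1 - 5/P
v = 716/9 (v = (40 + (-5 + (-4 - 1*5))/(-4 - 1*5)) + 38 = (40 + (-5 + (-4 - 5))/(-4 - 5)) + 38 = (40 + (-5 - 9)/(-9)) + 38 = (40 - ⅑*(-14)) + 38 = (40 + 14/9) + 38 = 374/9 + 38 = 716/9 ≈ 79.556)
v² = (716/9)² = 512656/81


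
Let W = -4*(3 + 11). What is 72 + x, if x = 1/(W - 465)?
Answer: 37511/521 ≈ 71.998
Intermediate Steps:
W = -56 (W = -4*14 = -56)
x = -1/521 (x = 1/(-56 - 465) = 1/(-521) = -1/521 ≈ -0.0019194)
72 + x = 72 - 1/521 = 37511/521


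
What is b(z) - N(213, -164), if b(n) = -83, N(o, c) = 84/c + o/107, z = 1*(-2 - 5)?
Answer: -370607/4387 ≈ -84.479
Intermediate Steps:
z = -7 (z = 1*(-7) = -7)
N(o, c) = 84/c + o/107 (N(o, c) = 84/c + o*(1/107) = 84/c + o/107)
b(z) - N(213, -164) = -83 - (84/(-164) + (1/107)*213) = -83 - (84*(-1/164) + 213/107) = -83 - (-21/41 + 213/107) = -83 - 1*6486/4387 = -83 - 6486/4387 = -370607/4387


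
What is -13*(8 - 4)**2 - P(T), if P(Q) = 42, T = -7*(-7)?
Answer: -250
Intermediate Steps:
T = 49
-13*(8 - 4)**2 - P(T) = -13*(8 - 4)**2 - 1*42 = -13*4**2 - 42 = -13*16 - 42 = -208 - 42 = -250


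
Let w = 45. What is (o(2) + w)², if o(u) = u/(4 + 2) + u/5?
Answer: 470596/225 ≈ 2091.5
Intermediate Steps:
o(u) = 11*u/30 (o(u) = u/6 + u*(⅕) = u*(⅙) + u/5 = u/6 + u/5 = 11*u/30)
(o(2) + w)² = ((11/30)*2 + 45)² = (11/15 + 45)² = (686/15)² = 470596/225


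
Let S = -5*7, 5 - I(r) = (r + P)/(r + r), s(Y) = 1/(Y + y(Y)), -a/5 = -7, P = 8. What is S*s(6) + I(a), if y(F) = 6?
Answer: 617/420 ≈ 1.4690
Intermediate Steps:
a = 35 (a = -5*(-7) = 35)
s(Y) = 1/(6 + Y) (s(Y) = 1/(Y + 6) = 1/(6 + Y))
I(r) = 5 - (8 + r)/(2*r) (I(r) = 5 - (r + 8)/(r + r) = 5 - (8 + r)/(2*r))
S = -35
S*s(6) + I(a) = -35/(6 + 6) + (9/2 - 4/35) = -35/12 + (9/2 - 4*1/35) = -35*1/12 + (9/2 - 4/35) = -35/12 + 307/70 = 617/420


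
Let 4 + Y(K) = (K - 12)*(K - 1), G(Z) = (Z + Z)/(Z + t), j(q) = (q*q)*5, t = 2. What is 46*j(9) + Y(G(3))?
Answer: 465596/25 ≈ 18624.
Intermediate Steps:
j(q) = 5*q² (j(q) = q²*5 = 5*q²)
G(Z) = 2*Z/(2 + Z) (G(Z) = (Z + Z)/(Z + 2) = (2*Z)/(2 + Z) = 2*Z/(2 + Z))
Y(K) = -4 + (-1 + K)*(-12 + K) (Y(K) = -4 + (K - 12)*(K - 1) = -4 + (-12 + K)*(-1 + K) = -4 + (-1 + K)*(-12 + K))
46*j(9) + Y(G(3)) = 46*(5*9²) + (8 + (2*3/(2 + 3))² - 26*3/(2 + 3)) = 46*(5*81) + (8 + (2*3/5)² - 26*3/5) = 46*405 + (8 + (2*3*(⅕))² - 26*3/5) = 18630 + (8 + (6/5)² - 13*6/5) = 18630 + (8 + 36/25 - 78/5) = 18630 - 154/25 = 465596/25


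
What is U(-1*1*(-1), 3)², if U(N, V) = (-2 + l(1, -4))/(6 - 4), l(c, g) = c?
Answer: ¼ ≈ 0.25000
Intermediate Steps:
U(N, V) = -½ (U(N, V) = (-2 + 1)/(6 - 4) = -1/2 = -1*½ = -½)
U(-1*1*(-1), 3)² = (-½)² = ¼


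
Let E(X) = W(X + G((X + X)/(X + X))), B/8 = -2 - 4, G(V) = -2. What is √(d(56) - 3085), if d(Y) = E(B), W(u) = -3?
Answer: 4*I*√193 ≈ 55.57*I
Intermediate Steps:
B = -48 (B = 8*(-2 - 4) = 8*(-6) = -48)
E(X) = -3
d(Y) = -3
√(d(56) - 3085) = √(-3 - 3085) = √(-3088) = 4*I*√193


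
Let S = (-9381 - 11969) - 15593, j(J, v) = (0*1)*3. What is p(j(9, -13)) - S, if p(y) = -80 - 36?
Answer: 36827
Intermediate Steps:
j(J, v) = 0 (j(J, v) = 0*3 = 0)
p(y) = -116
S = -36943 (S = -21350 - 15593 = -36943)
p(j(9, -13)) - S = -116 - 1*(-36943) = -116 + 36943 = 36827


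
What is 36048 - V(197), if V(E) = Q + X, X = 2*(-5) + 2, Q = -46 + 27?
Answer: 36075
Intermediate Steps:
Q = -19
X = -8 (X = -10 + 2 = -8)
V(E) = -27 (V(E) = -19 - 8 = -27)
36048 - V(197) = 36048 - 1*(-27) = 36048 + 27 = 36075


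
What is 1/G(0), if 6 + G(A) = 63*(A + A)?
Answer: -⅙ ≈ -0.16667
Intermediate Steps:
G(A) = -6 + 126*A (G(A) = -6 + 63*(A + A) = -6 + 63*(2*A) = -6 + 126*A)
1/G(0) = 1/(-6 + 126*0) = 1/(-6 + 0) = 1/(-6) = -⅙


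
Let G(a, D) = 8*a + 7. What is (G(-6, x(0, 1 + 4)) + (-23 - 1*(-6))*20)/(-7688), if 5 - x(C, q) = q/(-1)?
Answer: 381/7688 ≈ 0.049558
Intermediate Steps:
x(C, q) = 5 + q (x(C, q) = 5 - q/(-1) = 5 - q*(-1) = 5 - (-1)*q = 5 + q)
G(a, D) = 7 + 8*a
(G(-6, x(0, 1 + 4)) + (-23 - 1*(-6))*20)/(-7688) = ((7 + 8*(-6)) + (-23 - 1*(-6))*20)/(-7688) = ((7 - 48) + (-23 + 6)*20)*(-1/7688) = (-41 - 17*20)*(-1/7688) = (-41 - 340)*(-1/7688) = -381*(-1/7688) = 381/7688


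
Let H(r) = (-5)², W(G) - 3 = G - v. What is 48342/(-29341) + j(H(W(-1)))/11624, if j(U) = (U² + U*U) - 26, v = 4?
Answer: -65751753/42632473 ≈ -1.5423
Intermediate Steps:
W(G) = -1 + G (W(G) = 3 + (G - 1*4) = 3 + (G - 4) = 3 + (-4 + G) = -1 + G)
H(r) = 25
j(U) = -26 + 2*U² (j(U) = (U² + U²) - 26 = 2*U² - 26 = -26 + 2*U²)
48342/(-29341) + j(H(W(-1)))/11624 = 48342/(-29341) + (-26 + 2*25²)/11624 = 48342*(-1/29341) + (-26 + 2*625)*(1/11624) = -48342/29341 + (-26 + 1250)*(1/11624) = -48342/29341 + 1224*(1/11624) = -48342/29341 + 153/1453 = -65751753/42632473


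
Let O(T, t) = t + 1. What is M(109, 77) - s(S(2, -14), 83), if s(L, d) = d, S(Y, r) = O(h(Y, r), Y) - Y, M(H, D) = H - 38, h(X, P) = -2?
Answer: -12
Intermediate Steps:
O(T, t) = 1 + t
M(H, D) = -38 + H
S(Y, r) = 1 (S(Y, r) = (1 + Y) - Y = 1)
M(109, 77) - s(S(2, -14), 83) = (-38 + 109) - 1*83 = 71 - 83 = -12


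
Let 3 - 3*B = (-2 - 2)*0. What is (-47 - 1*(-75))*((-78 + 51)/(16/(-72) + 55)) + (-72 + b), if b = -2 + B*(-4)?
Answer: -45258/493 ≈ -91.801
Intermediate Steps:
B = 1 (B = 1 - (-2 - 2)*0/3 = 1 - (-4)*0/3 = 1 - 1/3*0 = 1 + 0 = 1)
b = -6 (b = -2 + 1*(-4) = -2 - 4 = -6)
(-47 - 1*(-75))*((-78 + 51)/(16/(-72) + 55)) + (-72 + b) = (-47 - 1*(-75))*((-78 + 51)/(16/(-72) + 55)) + (-72 - 6) = (-47 + 75)*(-27/(16*(-1/72) + 55)) - 78 = 28*(-27/(-2/9 + 55)) - 78 = 28*(-27/493/9) - 78 = 28*(-27*9/493) - 78 = 28*(-243/493) - 78 = -6804/493 - 78 = -45258/493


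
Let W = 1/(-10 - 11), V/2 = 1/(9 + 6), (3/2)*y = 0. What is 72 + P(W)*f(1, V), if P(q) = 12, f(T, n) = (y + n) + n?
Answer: 376/5 ≈ 75.200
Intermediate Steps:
y = 0 (y = (⅔)*0 = 0)
V = 2/15 (V = 2/(9 + 6) = 2/15 ≈ 0.13333)
W = -1/21 (W = 1/(-21) = -1/21 ≈ -0.047619)
f(T, n) = 2*n (f(T, n) = (0 + n) + n = n + n = 2*n)
72 + P(W)*f(1, V) = 72 + 12*(2*(2/15)) = 72 + 12*(4/15) = 72 + 16/5 = 376/5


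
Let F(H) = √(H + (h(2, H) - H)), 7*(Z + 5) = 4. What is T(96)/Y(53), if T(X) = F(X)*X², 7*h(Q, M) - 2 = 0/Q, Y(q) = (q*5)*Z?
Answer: -9216*√14/8215 ≈ -4.1976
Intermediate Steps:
Z = -31/7 (Z = -5 + (⅐)*4 = -5 + 4/7 = -31/7 ≈ -4.4286)
Y(q) = -155*q/7 (Y(q) = (q*5)*(-31/7) = (5*q)*(-31/7) = -155*q/7)
h(Q, M) = 2/7 (h(Q, M) = 2/7 + (0/Q)/7 = 2/7 + (⅐)*0 = 2/7 + 0 = 2/7)
F(H) = √14/7 (F(H) = √(H + (2/7 - H)) = √(2/7) = √14/7)
T(X) = √14*X²/7 (T(X) = (√14/7)*X² = √14*X²/7)
T(96)/Y(53) = ((⅐)*√14*96²)/((-155/7*53)) = ((⅐)*√14*9216)/(-8215/7) = (9216*√14/7)*(-7/8215) = -9216*√14/8215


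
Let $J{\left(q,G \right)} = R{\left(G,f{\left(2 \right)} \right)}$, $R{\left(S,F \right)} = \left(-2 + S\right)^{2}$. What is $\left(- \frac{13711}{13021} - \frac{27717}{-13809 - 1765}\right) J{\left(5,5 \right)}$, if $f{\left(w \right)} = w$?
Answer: $\frac{1326311487}{202789054} \approx 6.5404$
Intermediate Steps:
$J{\left(q,G \right)} = \left(-2 + G\right)^{2}$
$\left(- \frac{13711}{13021} - \frac{27717}{-13809 - 1765}\right) J{\left(5,5 \right)} = \left(- \frac{13711}{13021} - \frac{27717}{-13809 - 1765}\right) \left(-2 + 5\right)^{2} = \left(\left(-13711\right) \frac{1}{13021} - \frac{27717}{-13809 - 1765}\right) 3^{2} = \left(- \frac{13711}{13021} - \frac{27717}{-15574}\right) 9 = \left(- \frac{13711}{13021} - - \frac{27717}{15574}\right) 9 = \left(- \frac{13711}{13021} + \frac{27717}{15574}\right) 9 = \frac{147367943}{202789054} \cdot 9 = \frac{1326311487}{202789054}$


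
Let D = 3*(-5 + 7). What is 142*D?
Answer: 852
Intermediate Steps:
D = 6 (D = 3*2 = 6)
142*D = 142*6 = 852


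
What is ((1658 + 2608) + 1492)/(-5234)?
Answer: -2879/2617 ≈ -1.1001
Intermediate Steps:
((1658 + 2608) + 1492)/(-5234) = (4266 + 1492)*(-1/5234) = 5758*(-1/5234) = -2879/2617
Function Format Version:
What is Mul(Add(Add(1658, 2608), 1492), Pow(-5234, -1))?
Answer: Rational(-2879, 2617) ≈ -1.1001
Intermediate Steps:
Mul(Add(Add(1658, 2608), 1492), Pow(-5234, -1)) = Mul(Add(4266, 1492), Rational(-1, 5234)) = Mul(5758, Rational(-1, 5234)) = Rational(-2879, 2617)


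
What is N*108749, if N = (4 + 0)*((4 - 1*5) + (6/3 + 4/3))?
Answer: 3044972/3 ≈ 1.0150e+6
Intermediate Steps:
N = 28/3 (N = 4*((4 - 5) + (6*(1/3) + 4*(1/3))) = 4*(-1 + (2 + 4/3)) = 4*(-1 + 10/3) = 4*(7/3) = 28/3 ≈ 9.3333)
N*108749 = (28/3)*108749 = 3044972/3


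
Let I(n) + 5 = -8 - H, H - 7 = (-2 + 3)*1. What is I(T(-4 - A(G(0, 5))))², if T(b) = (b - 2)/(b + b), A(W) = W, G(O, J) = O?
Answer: 441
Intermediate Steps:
H = 8 (H = 7 + (-2 + 3)*1 = 7 + 1*1 = 7 + 1 = 8)
T(b) = (-2 + b)/(2*b) (T(b) = (-2 + b)/((2*b)) = (-2 + b)*(1/(2*b)) = (-2 + b)/(2*b))
I(n) = -21 (I(n) = -5 + (-8 - 1*8) = -5 + (-8 - 8) = -5 - 16 = -21)
I(T(-4 - A(G(0, 5))))² = (-21)² = 441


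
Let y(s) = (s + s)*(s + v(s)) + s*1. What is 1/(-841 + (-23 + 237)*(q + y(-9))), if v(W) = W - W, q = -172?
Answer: -1/4907 ≈ -0.00020379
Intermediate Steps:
v(W) = 0
y(s) = s + 2*s² (y(s) = (s + s)*(s + 0) + s*1 = (2*s)*s + s = 2*s² + s = s + 2*s²)
1/(-841 + (-23 + 237)*(q + y(-9))) = 1/(-841 + (-23 + 237)*(-172 - 9*(1 + 2*(-9)))) = 1/(-841 + 214*(-172 - 9*(1 - 18))) = 1/(-841 + 214*(-172 - 9*(-17))) = 1/(-841 + 214*(-172 + 153)) = 1/(-841 + 214*(-19)) = 1/(-841 - 4066) = 1/(-4907) = -1/4907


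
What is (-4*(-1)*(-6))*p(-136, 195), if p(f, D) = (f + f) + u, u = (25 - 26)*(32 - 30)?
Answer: 6576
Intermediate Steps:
u = -2 (u = -1*2 = -2)
p(f, D) = -2 + 2*f (p(f, D) = (f + f) - 2 = 2*f - 2 = -2 + 2*f)
(-4*(-1)*(-6))*p(-136, 195) = (-4*(-1)*(-6))*(-2 + 2*(-136)) = (4*(-6))*(-2 - 272) = -24*(-274) = 6576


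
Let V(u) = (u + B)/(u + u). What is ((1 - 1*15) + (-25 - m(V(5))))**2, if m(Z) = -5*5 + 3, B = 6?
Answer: 289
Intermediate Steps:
V(u) = (6 + u)/(2*u) (V(u) = (u + 6)/(u + u) = (6 + u)/((2*u)) = (6 + u)*(1/(2*u)) = (6 + u)/(2*u))
m(Z) = -22 (m(Z) = -25 + 3 = -22)
((1 - 1*15) + (-25 - m(V(5))))**2 = ((1 - 1*15) + (-25 - 1*(-22)))**2 = ((1 - 15) + (-25 + 22))**2 = (-14 - 3)**2 = (-17)**2 = 289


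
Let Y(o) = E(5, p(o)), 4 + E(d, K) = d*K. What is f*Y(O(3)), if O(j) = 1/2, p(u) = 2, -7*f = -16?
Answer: 96/7 ≈ 13.714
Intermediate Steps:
f = 16/7 (f = -⅐*(-16) = 16/7 ≈ 2.2857)
O(j) = ½
E(d, K) = -4 + K*d (E(d, K) = -4 + d*K = -4 + K*d)
Y(o) = 6 (Y(o) = -4 + 2*5 = -4 + 10 = 6)
f*Y(O(3)) = (16/7)*6 = 96/7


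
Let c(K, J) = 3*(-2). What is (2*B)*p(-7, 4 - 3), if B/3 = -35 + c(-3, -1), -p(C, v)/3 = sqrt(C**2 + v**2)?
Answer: 3690*sqrt(2) ≈ 5218.4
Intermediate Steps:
c(K, J) = -6
p(C, v) = -3*sqrt(C**2 + v**2)
B = -123 (B = 3*(-35 - 6) = 3*(-41) = -123)
(2*B)*p(-7, 4 - 3) = (2*(-123))*(-3*sqrt((-7)**2 + (4 - 3)**2)) = -(-738)*sqrt(49 + 1**2) = -(-738)*sqrt(49 + 1) = -(-738)*sqrt(50) = -(-738)*5*sqrt(2) = -(-3690)*sqrt(2) = 3690*sqrt(2)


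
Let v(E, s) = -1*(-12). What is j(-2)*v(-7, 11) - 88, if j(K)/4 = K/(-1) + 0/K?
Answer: 8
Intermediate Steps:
v(E, s) = 12
j(K) = -4*K (j(K) = 4*(K/(-1) + 0/K) = 4*(K*(-1) + 0) = 4*(-K + 0) = 4*(-K) = -4*K)
j(-2)*v(-7, 11) - 88 = -4*(-2)*12 - 88 = 8*12 - 88 = 96 - 88 = 8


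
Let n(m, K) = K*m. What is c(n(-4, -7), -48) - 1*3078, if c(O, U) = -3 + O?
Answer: -3053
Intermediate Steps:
c(n(-4, -7), -48) - 1*3078 = (-3 - 7*(-4)) - 1*3078 = (-3 + 28) - 3078 = 25 - 3078 = -3053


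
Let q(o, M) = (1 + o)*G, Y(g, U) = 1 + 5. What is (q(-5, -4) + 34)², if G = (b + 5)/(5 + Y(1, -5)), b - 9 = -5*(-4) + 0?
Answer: 56644/121 ≈ 468.13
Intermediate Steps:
Y(g, U) = 6
b = 29 (b = 9 + (-5*(-4) + 0) = 9 + (20 + 0) = 9 + 20 = 29)
G = 34/11 (G = (29 + 5)/(5 + 6) = 34/11 ≈ 3.0909)
q(o, M) = 34/11 + 34*o/11 (q(o, M) = (1 + o)*(34/11) = 34/11 + 34*o/11)
(q(-5, -4) + 34)² = ((34/11 + (34/11)*(-5)) + 34)² = ((34/11 - 170/11) + 34)² = (-136/11 + 34)² = (238/11)² = 56644/121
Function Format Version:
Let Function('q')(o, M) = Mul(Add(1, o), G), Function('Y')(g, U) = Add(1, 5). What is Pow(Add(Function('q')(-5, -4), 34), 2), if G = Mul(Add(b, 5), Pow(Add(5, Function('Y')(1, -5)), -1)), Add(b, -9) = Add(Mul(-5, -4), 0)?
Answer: Rational(56644, 121) ≈ 468.13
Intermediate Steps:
Function('Y')(g, U) = 6
b = 29 (b = Add(9, Add(Mul(-5, -4), 0)) = Add(9, Add(20, 0)) = Add(9, 20) = 29)
G = Rational(34, 11) (G = Mul(Add(29, 5), Pow(Add(5, 6), -1)) = Mul(34, Pow(11, -1)) = Mul(34, Rational(1, 11)) = Rational(34, 11) ≈ 3.0909)
Function('q')(o, M) = Add(Rational(34, 11), Mul(Rational(34, 11), o)) (Function('q')(o, M) = Mul(Add(1, o), Rational(34, 11)) = Add(Rational(34, 11), Mul(Rational(34, 11), o)))
Pow(Add(Function('q')(-5, -4), 34), 2) = Pow(Add(Add(Rational(34, 11), Mul(Rational(34, 11), -5)), 34), 2) = Pow(Add(Add(Rational(34, 11), Rational(-170, 11)), 34), 2) = Pow(Add(Rational(-136, 11), 34), 2) = Pow(Rational(238, 11), 2) = Rational(56644, 121)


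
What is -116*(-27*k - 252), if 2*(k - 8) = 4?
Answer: 60552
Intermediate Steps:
k = 10 (k = 8 + (1/2)*4 = 8 + 2 = 10)
-116*(-27*k - 252) = -116*(-27*10 - 252) = -116*(-270 - 252) = -116*(-522) = 60552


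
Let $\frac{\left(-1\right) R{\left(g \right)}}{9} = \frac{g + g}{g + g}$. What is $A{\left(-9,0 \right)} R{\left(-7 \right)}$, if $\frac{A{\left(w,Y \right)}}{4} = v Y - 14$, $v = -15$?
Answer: $504$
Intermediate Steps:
$R{\left(g \right)} = -9$ ($R{\left(g \right)} = - 9 \frac{g + g}{g + g} = - 9 \frac{2 g}{2 g} = - 9 \cdot 2 g \frac{1}{2 g} = \left(-9\right) 1 = -9$)
$A{\left(w,Y \right)} = -56 - 60 Y$ ($A{\left(w,Y \right)} = 4 \left(- 15 Y - 14\right) = 4 \left(-14 - 15 Y\right) = -56 - 60 Y$)
$A{\left(-9,0 \right)} R{\left(-7 \right)} = \left(-56 - 0\right) \left(-9\right) = \left(-56 + 0\right) \left(-9\right) = \left(-56\right) \left(-9\right) = 504$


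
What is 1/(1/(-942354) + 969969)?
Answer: 942354/914054167025 ≈ 1.0310e-6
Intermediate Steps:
1/(1/(-942354) + 969969) = 1/(-1/942354 + 969969) = 1/(914054167025/942354) = 942354/914054167025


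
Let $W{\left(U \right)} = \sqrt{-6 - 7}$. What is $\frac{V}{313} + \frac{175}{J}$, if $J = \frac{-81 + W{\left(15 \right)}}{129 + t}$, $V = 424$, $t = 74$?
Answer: $\frac{- 11084981 i + 424 \sqrt{13}}{313 \left(\sqrt{13} + 81 i\right)} \approx -436.36 - 19.484 i$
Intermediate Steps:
$W{\left(U \right)} = i \sqrt{13}$ ($W{\left(U \right)} = \sqrt{-13} = i \sqrt{13}$)
$J = - \frac{81}{203} + \frac{i \sqrt{13}}{203}$ ($J = \frac{-81 + i \sqrt{13}}{129 + 74} = \frac{-81 + i \sqrt{13}}{203} = \left(-81 + i \sqrt{13}\right) \frac{1}{203} = - \frac{81}{203} + \frac{i \sqrt{13}}{203} \approx -0.39901 + 0.017761 i$)
$\frac{V}{313} + \frac{175}{J} = \frac{424}{313} + \frac{175}{- \frac{81}{203} + \frac{i \sqrt{13}}{203}}$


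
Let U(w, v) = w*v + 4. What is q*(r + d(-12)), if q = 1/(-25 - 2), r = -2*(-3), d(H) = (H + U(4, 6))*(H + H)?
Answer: 14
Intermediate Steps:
U(w, v) = 4 + v*w (U(w, v) = v*w + 4 = 4 + v*w)
d(H) = 2*H*(28 + H) (d(H) = (H + (4 + 6*4))*(H + H) = (H + (4 + 24))*(2*H) = (H + 28)*(2*H) = (28 + H)*(2*H) = 2*H*(28 + H))
r = 6
q = -1/27 (q = 1/(-27) = -1/27 ≈ -0.037037)
q*(r + d(-12)) = -(6 + 2*(-12)*(28 - 12))/27 = -(6 + 2*(-12)*16)/27 = -(6 - 384)/27 = -1/27*(-378) = 14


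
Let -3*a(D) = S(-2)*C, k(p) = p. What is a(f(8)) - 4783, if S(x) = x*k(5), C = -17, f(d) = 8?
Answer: -14519/3 ≈ -4839.7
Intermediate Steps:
S(x) = 5*x (S(x) = x*5 = 5*x)
a(D) = -170/3 (a(D) = -5*(-2)*(-17)/3 = -(-10)*(-17)/3 = -⅓*170 = -170/3)
a(f(8)) - 4783 = -170/3 - 4783 = -14519/3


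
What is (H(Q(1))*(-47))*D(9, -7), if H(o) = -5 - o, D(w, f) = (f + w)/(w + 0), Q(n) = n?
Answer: 188/3 ≈ 62.667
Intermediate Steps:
D(w, f) = (f + w)/w
(H(Q(1))*(-47))*D(9, -7) = ((-5 - 1*1)*(-47))*((-7 + 9)/9) = ((-5 - 1)*(-47))*((1/9)*2) = -6*(-47)*(2/9) = 282*(2/9) = 188/3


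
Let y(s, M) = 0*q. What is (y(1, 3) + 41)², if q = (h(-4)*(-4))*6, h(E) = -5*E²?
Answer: 1681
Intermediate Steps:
q = 1920 (q = (-5*(-4)²*(-4))*6 = (-5*16*(-4))*6 = -80*(-4)*6 = 320*6 = 1920)
y(s, M) = 0 (y(s, M) = 0*1920 = 0)
(y(1, 3) + 41)² = (0 + 41)² = 41² = 1681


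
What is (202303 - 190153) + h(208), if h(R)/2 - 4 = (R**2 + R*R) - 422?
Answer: 184370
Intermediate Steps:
h(R) = -836 + 4*R**2 (h(R) = 8 + 2*((R**2 + R*R) - 422) = 8 + 2*((R**2 + R**2) - 422) = 8 + 2*(2*R**2 - 422) = 8 + 2*(-422 + 2*R**2) = 8 + (-844 + 4*R**2) = -836 + 4*R**2)
(202303 - 190153) + h(208) = (202303 - 190153) + (-836 + 4*208**2) = 12150 + (-836 + 4*43264) = 12150 + (-836 + 173056) = 12150 + 172220 = 184370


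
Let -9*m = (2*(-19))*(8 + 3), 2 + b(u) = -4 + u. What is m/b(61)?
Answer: 38/45 ≈ 0.84444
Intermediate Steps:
b(u) = -6 + u (b(u) = -2 + (-4 + u) = -6 + u)
m = 418/9 (m = -2*(-19)*(8 + 3)/9 = -(-38)*11/9 = -1/9*(-418) = 418/9 ≈ 46.444)
m/b(61) = 418/(9*(-6 + 61)) = (418/9)/55 = (418/9)*(1/55) = 38/45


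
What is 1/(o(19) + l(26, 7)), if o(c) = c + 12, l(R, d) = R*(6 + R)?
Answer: 1/863 ≈ 0.0011587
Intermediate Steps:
o(c) = 12 + c
1/(o(19) + l(26, 7)) = 1/((12 + 19) + 26*(6 + 26)) = 1/(31 + 26*32) = 1/(31 + 832) = 1/863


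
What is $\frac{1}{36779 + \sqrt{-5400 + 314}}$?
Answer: $\frac{36779}{1352699927} - \frac{i \sqrt{5086}}{1352699927} \approx 2.7189 \cdot 10^{-5} - 5.2721 \cdot 10^{-8} i$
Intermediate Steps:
$\frac{1}{36779 + \sqrt{-5400 + 314}} = \frac{1}{36779 + \sqrt{-5086}} = \frac{1}{36779 + i \sqrt{5086}}$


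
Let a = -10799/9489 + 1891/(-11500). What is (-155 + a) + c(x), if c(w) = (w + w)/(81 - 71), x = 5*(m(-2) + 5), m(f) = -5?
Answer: -17056274699/109123500 ≈ -156.30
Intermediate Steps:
a = -142132199/109123500 (a = -10799*1/9489 + 1891*(-1/11500) = -10799/9489 - 1891/11500 = -142132199/109123500 ≈ -1.3025)
x = 0 (x = 5*(-5 + 5) = 5*0 = 0)
c(w) = w/5 (c(w) = (2*w)/10 = (2*w)*(⅒) = w/5)
(-155 + a) + c(x) = (-155 - 142132199/109123500) + (⅕)*0 = -17056274699/109123500 + 0 = -17056274699/109123500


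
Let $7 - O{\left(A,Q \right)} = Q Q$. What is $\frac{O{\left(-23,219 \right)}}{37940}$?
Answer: $- \frac{23977}{18970} \approx -1.2639$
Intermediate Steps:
$O{\left(A,Q \right)} = 7 - Q^{2}$ ($O{\left(A,Q \right)} = 7 - Q Q = 7 - Q^{2}$)
$\frac{O{\left(-23,219 \right)}}{37940} = \frac{7 - 219^{2}}{37940} = \left(7 - 47961\right) \frac{1}{37940} = \left(-47954\right) \frac{1}{37940} = - \frac{23977}{18970}$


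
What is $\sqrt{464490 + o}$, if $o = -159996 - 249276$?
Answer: $\sqrt{55218} \approx 234.99$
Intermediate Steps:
$o = -409272$
$\sqrt{464490 + o} = \sqrt{464490 - 409272} = \sqrt{55218}$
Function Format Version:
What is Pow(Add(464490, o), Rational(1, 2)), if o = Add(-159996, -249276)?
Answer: Pow(55218, Rational(1, 2)) ≈ 234.99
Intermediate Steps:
o = -409272
Pow(Add(464490, o), Rational(1, 2)) = Pow(Add(464490, -409272), Rational(1, 2)) = Pow(55218, Rational(1, 2))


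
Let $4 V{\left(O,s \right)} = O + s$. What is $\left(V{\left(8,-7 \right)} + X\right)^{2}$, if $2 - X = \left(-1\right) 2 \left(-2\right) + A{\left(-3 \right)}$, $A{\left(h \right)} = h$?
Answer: $\frac{25}{16} \approx 1.5625$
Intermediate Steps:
$X = 1$ ($X = 2 - \left(\left(-1\right) 2 \left(-2\right) - 3\right) = 2 - \left(\left(-2\right) \left(-2\right) - 3\right) = 2 - \left(4 - 3\right) = 2 - 1 = 1$)
$V{\left(O,s \right)} = \frac{O}{4} + \frac{s}{4}$ ($V{\left(O,s \right)} = \frac{O + s}{4} = \frac{O}{4} + \frac{s}{4}$)
$\left(V{\left(8,-7 \right)} + X\right)^{2} = \left(\left(\frac{1}{4} \cdot 8 + \frac{1}{4} \left(-7\right)\right) + 1\right)^{2} = \left(\left(2 - \frac{7}{4}\right) + 1\right)^{2} = \left(\frac{1}{4} + 1\right)^{2} = \left(\frac{5}{4}\right)^{2} = \frac{25}{16}$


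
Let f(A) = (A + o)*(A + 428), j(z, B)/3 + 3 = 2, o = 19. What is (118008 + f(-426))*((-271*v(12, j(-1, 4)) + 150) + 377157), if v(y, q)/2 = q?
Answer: 44408674002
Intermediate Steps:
j(z, B) = -3 (j(z, B) = -9 + 3*2 = -9 + 6 = -3)
f(A) = (19 + A)*(428 + A) (f(A) = (A + 19)*(A + 428) = (19 + A)*(428 + A))
v(y, q) = 2*q
(118008 + f(-426))*((-271*v(12, j(-1, 4)) + 150) + 377157) = (118008 + (8132 + (-426)² + 447*(-426)))*((-542*(-3) + 150) + 377157) = (118008 + (8132 + 181476 - 190422))*((-271*(-6) + 150) + 377157) = (118008 - 814)*((1626 + 150) + 377157) = 117194*(1776 + 377157) = 117194*378933 = 44408674002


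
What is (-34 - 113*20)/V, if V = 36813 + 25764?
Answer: -2294/62577 ≈ -0.036659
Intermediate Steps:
V = 62577
(-34 - 113*20)/V = (-34 - 113*20)/62577 = (-34 - 2260)*(1/62577) = -2294*1/62577 = -2294/62577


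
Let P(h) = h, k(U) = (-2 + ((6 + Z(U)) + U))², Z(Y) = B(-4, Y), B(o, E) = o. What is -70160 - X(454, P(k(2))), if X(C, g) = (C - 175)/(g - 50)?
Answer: -3227081/46 ≈ -70154.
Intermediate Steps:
Z(Y) = -4
k(U) = U² (k(U) = (-2 + ((6 - 4) + U))² = (-2 + (2 + U))² = U²)
X(C, g) = (-175 + C)/(-50 + g)
-70160 - X(454, P(k(2))) = -70160 - (-175 + 454)/(-50 + 2²) = -70160 - 279/(-50 + 4) = -70160 - 279/(-46) = -70160 - (-1)*279/46 = -70160 - 1*(-279/46) = -70160 + 279/46 = -3227081/46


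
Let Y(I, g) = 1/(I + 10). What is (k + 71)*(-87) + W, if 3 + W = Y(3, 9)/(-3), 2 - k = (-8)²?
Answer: -30655/39 ≈ -786.03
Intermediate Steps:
k = -62 (k = 2 - 1*(-8)² = 2 - 1*64 = 2 - 64 = -62)
Y(I, g) = 1/(10 + I)
W = -118/39 (W = -3 + 1/((10 + 3)*(-3)) = -3 - ⅓/13 = -3 + (1/13)*(-⅓) = -3 - 1/39 = -118/39 ≈ -3.0256)
(k + 71)*(-87) + W = (-62 + 71)*(-87) - 118/39 = 9*(-87) - 118/39 = -783 - 118/39 = -30655/39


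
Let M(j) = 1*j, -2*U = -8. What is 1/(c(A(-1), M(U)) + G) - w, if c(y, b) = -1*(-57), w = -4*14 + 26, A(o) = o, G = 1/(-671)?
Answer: 1148051/38246 ≈ 30.018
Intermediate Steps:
U = 4 (U = -1/2*(-8) = 4)
M(j) = j
G = -1/671 ≈ -0.0014903
w = -30 (w = -56 + 26 = -30)
c(y, b) = 57
1/(c(A(-1), M(U)) + G) - w = 1/(57 - 1/671) - 1*(-30) = 1/(38246/671) + 30 = 671/38246 + 30 = 1148051/38246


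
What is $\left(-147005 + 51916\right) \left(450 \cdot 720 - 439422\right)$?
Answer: $10975362558$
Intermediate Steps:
$\left(-147005 + 51916\right) \left(450 \cdot 720 - 439422\right) = - 95089 \left(324000 - 439422\right) = \left(-95089\right) \left(-115422\right) = 10975362558$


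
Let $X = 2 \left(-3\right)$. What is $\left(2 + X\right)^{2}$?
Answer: $16$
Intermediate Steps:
$X = -6$
$\left(2 + X\right)^{2} = \left(2 - 6\right)^{2} = \left(-4\right)^{2} = 16$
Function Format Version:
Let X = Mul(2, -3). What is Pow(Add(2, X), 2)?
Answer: 16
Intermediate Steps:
X = -6
Pow(Add(2, X), 2) = Pow(Add(2, -6), 2) = Pow(-4, 2) = 16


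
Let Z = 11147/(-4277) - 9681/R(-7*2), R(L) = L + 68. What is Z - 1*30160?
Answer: -2335900285/76986 ≈ -30342.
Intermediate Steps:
R(L) = 68 + L
Z = -14002525/76986 (Z = 11147/(-4277) - 9681/(68 - 7*2) = 11147*(-1/4277) - 9681/(68 - 14) = -11147/4277 - 9681/54 = -11147/4277 - 9681*1/54 = -11147/4277 - 3227/18 = -14002525/76986 ≈ -181.88)
Z - 1*30160 = -14002525/76986 - 1*30160 = -14002525/76986 - 30160 = -2335900285/76986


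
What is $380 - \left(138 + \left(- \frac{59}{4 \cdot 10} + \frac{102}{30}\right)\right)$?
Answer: $\frac{9603}{40} \approx 240.07$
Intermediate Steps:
$380 - \left(138 + \left(- \frac{59}{4 \cdot 10} + \frac{102}{30}\right)\right) = 380 - \left(138 + \left(- \frac{59}{40} + 102 \cdot \frac{1}{30}\right)\right) = 380 - \left(138 + \left(\left(-59\right) \frac{1}{40} + \frac{17}{5}\right)\right) = 380 - \left(138 + \left(- \frac{59}{40} + \frac{17}{5}\right)\right) = 380 - \left(138 + \frac{77}{40}\right) = 380 - \frac{5597}{40} = \frac{9603}{40}$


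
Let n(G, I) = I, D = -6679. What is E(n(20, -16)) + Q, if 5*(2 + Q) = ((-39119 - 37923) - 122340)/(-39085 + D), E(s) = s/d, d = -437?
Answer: -54598813/49997170 ≈ -1.0920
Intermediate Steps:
E(s) = -s/437 (E(s) = s/(-437) = s*(-1/437) = -s/437)
Q = -129129/114410 (Q = -2 + (((-39119 - 37923) - 122340)/(-39085 - 6679))/5 = -2 + ((-77042 - 122340)/(-45764))/5 = -2 + (-199382*(-1/45764))/5 = -2 + (⅕)*(99691/22882) = -2 + 99691/114410 = -129129/114410 ≈ -1.1287)
E(n(20, -16)) + Q = -1/437*(-16) - 129129/114410 = 16/437 - 129129/114410 = -54598813/49997170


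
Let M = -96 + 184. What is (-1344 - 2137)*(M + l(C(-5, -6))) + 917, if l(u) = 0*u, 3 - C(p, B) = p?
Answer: -305411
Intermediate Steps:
C(p, B) = 3 - p
M = 88
l(u) = 0
(-1344 - 2137)*(M + l(C(-5, -6))) + 917 = (-1344 - 2137)*(88 + 0) + 917 = -3481*88 + 917 = -306328 + 917 = -305411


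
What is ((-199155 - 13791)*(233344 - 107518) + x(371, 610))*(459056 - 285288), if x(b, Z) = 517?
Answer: -4655964619798072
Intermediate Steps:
((-199155 - 13791)*(233344 - 107518) + x(371, 610))*(459056 - 285288) = ((-199155 - 13791)*(233344 - 107518) + 517)*(459056 - 285288) = (-212946*125826 + 517)*173768 = (-26794143396 + 517)*173768 = -26794142879*173768 = -4655964619798072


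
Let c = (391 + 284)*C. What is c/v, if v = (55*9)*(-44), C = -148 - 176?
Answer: 1215/121 ≈ 10.041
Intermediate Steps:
C = -324
c = -218700 (c = (391 + 284)*(-324) = 675*(-324) = -218700)
v = -21780 (v = 495*(-44) = -21780)
c/v = -218700/(-21780) = -218700*(-1/21780) = 1215/121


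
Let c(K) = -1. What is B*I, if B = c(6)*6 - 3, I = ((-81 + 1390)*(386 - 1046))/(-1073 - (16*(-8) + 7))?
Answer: -16335/2 ≈ -8167.5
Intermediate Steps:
I = 1815/2 (I = (1309*(-660))/(-1073 - (-128 + 7)) = -863940/(-1073 - 1*(-121)) = -863940/(-1073 + 121) = -863940/(-952) = -863940*(-1/952) = 1815/2 ≈ 907.50)
B = -9 (B = -1*6 - 3 = -6 - 3 = -9)
B*I = -9*1815/2 = -16335/2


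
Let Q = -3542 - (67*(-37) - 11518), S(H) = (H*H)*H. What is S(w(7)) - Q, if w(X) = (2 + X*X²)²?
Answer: 1686221298130170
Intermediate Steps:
w(X) = (2 + X³)²
S(H) = H³ (S(H) = H²*H = H³)
Q = 10455 (Q = -3542 - (-2479 - 11518) = -3542 - 1*(-13997) = -3542 + 13997 = 10455)
S(w(7)) - Q = ((2 + 7³)²)³ - 1*10455 = ((2 + 343)²)³ - 10455 = (345²)³ - 10455 = 119025³ - 10455 = 1686221298140625 - 10455 = 1686221298130170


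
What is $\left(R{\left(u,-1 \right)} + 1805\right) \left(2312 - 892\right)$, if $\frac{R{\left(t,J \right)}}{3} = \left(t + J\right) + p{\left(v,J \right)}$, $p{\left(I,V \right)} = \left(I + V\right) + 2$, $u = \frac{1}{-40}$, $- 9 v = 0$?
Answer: $\frac{5125987}{2} \approx 2.563 \cdot 10^{6}$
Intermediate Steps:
$v = 0$ ($v = \left(- \frac{1}{9}\right) 0 = 0$)
$u = - \frac{1}{40} \approx -0.025$
$p{\left(I,V \right)} = 2 + I + V$
$R{\left(t,J \right)} = 6 + 3 t + 6 J$ ($R{\left(t,J \right)} = 3 \left(\left(t + J\right) + \left(2 + 0 + J\right)\right) = 3 \left(\left(J + t\right) + \left(2 + J\right)\right) = 3 \left(2 + t + 2 J\right) = 6 + 3 t + 6 J$)
$\left(R{\left(u,-1 \right)} + 1805\right) \left(2312 - 892\right) = \left(\left(6 + 3 \left(- \frac{1}{40}\right) + 6 \left(-1\right)\right) + 1805\right) \left(2312 - 892\right) = \left(\left(6 - \frac{3}{40} - 6\right) + 1805\right) 1420 = \left(- \frac{3}{40} + 1805\right) 1420 = \frac{72197}{40} \cdot 1420 = \frac{5125987}{2}$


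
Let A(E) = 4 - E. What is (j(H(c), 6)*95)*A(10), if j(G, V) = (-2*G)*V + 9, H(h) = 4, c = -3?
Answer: 22230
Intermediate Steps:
j(G, V) = 9 - 2*G*V (j(G, V) = -2*G*V + 9 = 9 - 2*G*V)
(j(H(c), 6)*95)*A(10) = ((9 - 2*4*6)*95)*(4 - 1*10) = ((9 - 48)*95)*(4 - 10) = -39*95*(-6) = -3705*(-6) = 22230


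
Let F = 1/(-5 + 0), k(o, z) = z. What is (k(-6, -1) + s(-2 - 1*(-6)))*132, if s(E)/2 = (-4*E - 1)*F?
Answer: 3828/5 ≈ 765.60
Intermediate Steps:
F = -⅕ (F = 1/(-5) = -⅕ ≈ -0.20000)
s(E) = ⅖ + 8*E/5 (s(E) = 2*((-4*E - 1)*(-⅕)) = 2*((-1 - 4*E)*(-⅕)) = 2*(⅕ + 4*E/5) = ⅖ + 8*E/5)
(k(-6, -1) + s(-2 - 1*(-6)))*132 = (-1 + (⅖ + 8*(-2 - 1*(-6))/5))*132 = (-1 + (⅖ + 8*(-2 + 6)/5))*132 = (-1 + (⅖ + (8/5)*4))*132 = (-1 + (⅖ + 32/5))*132 = (-1 + 34/5)*132 = (29/5)*132 = 3828/5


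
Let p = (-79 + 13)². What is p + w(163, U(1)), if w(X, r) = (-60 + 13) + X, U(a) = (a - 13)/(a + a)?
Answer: 4472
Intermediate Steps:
U(a) = (-13 + a)/(2*a) (U(a) = (-13 + a)/((2*a)) = (-13 + a)*(1/(2*a)) = (-13 + a)/(2*a))
w(X, r) = -47 + X
p = 4356 (p = (-66)² = 4356)
p + w(163, U(1)) = 4356 + (-47 + 163) = 4356 + 116 = 4472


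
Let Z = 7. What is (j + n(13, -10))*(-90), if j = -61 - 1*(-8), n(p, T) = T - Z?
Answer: 6300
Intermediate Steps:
n(p, T) = -7 + T (n(p, T) = T - 1*7 = T - 7 = -7 + T)
j = -53 (j = -61 + 8 = -53)
(j + n(13, -10))*(-90) = (-53 + (-7 - 10))*(-90) = (-53 - 17)*(-90) = -70*(-90) = 6300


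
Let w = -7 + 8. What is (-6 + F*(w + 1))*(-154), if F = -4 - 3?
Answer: 3080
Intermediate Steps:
F = -7
w = 1
(-6 + F*(w + 1))*(-154) = (-6 - 7*(1 + 1))*(-154) = (-6 - 7*2)*(-154) = (-6 - 14)*(-154) = -20*(-154) = 3080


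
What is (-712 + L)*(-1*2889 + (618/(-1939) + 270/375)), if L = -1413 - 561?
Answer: 376106674578/48475 ≈ 7.7588e+6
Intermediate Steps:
L = -1974
(-712 + L)*(-1*2889 + (618/(-1939) + 270/375)) = (-712 - 1974)*(-1*2889 + (618/(-1939) + 270/375)) = -2686*(-2889 + (618*(-1/1939) + 270*(1/375))) = -2686*(-2889 + (-618/1939 + 18/25)) = -2686*(-2889 + 19452/48475) = -2686*(-140024823/48475) = 376106674578/48475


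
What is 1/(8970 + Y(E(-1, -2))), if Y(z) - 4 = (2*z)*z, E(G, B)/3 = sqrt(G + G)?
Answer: 1/8938 ≈ 0.00011188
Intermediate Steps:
E(G, B) = 3*sqrt(2)*sqrt(G) (E(G, B) = 3*sqrt(G + G) = 3*sqrt(2*G) = 3*(sqrt(2)*sqrt(G)) = 3*sqrt(2)*sqrt(G))
Y(z) = 4 + 2*z**2 (Y(z) = 4 + (2*z)*z = 4 + 2*z**2)
1/(8970 + Y(E(-1, -2))) = 1/(8970 + (4 + 2*(3*sqrt(2)*sqrt(-1))**2)) = 1/(8970 + (4 + 2*(3*sqrt(2)*I)**2)) = 1/(8970 + (4 + 2*(3*I*sqrt(2))**2)) = 1/(8970 + (4 + 2*(-18))) = 1/(8970 + (4 - 36)) = 1/(8970 - 32) = 1/8938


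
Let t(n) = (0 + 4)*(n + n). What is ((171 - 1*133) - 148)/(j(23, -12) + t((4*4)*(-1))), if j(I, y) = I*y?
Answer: 55/202 ≈ 0.27228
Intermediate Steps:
t(n) = 8*n (t(n) = 4*(2*n) = 8*n)
((171 - 1*133) - 148)/(j(23, -12) + t((4*4)*(-1))) = ((171 - 1*133) - 148)/(23*(-12) + 8*((4*4)*(-1))) = ((171 - 133) - 148)/(-276 + 8*(16*(-1))) = (38 - 148)/(-276 + 8*(-16)) = -110/(-276 - 128) = -110/(-404) = -110*(-1/404) = 55/202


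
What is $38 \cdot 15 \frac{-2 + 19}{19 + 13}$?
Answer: $\frac{4845}{16} \approx 302.81$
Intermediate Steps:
$38 \cdot 15 \frac{-2 + 19}{19 + 13} = 570 \cdot \frac{17}{32} = \frac{4845}{16}$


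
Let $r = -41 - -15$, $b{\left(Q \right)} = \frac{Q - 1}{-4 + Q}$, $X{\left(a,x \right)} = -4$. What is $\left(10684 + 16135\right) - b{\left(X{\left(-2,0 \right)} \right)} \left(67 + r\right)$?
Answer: $\frac{214347}{8} \approx 26793.0$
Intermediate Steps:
$b{\left(Q \right)} = \frac{-1 + Q}{-4 + Q}$
$r = -26$ ($r = -41 + 15 = -26$)
$\left(10684 + 16135\right) - b{\left(X{\left(-2,0 \right)} \right)} \left(67 + r\right) = \left(10684 + 16135\right) - \frac{-1 - 4}{-4 - 4} \left(67 - 26\right) = 26819 - \frac{1}{-8} \left(-5\right) 41 = 26819 - \left(- \frac{1}{8}\right) \left(-5\right) 41 = 26819 - \frac{5}{8} \cdot 41 = 26819 - \frac{205}{8} = \frac{214347}{8}$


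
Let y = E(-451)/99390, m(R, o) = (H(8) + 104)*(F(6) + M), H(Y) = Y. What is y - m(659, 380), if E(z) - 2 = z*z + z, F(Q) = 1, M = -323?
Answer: 1792301956/49695 ≈ 36066.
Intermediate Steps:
E(z) = 2 + z + z**2 (E(z) = 2 + (z*z + z) = 2 + (z**2 + z) = 2 + (z + z**2) = 2 + z + z**2)
m(R, o) = -36064 (m(R, o) = (8 + 104)*(1 - 323) = 112*(-322) = -36064)
y = 101476/49695 (y = (2 - 451 + (-451)**2)/99390 = (2 - 451 + 203401)*(1/99390) = 202952*(1/99390) = 101476/49695 ≈ 2.0420)
y - m(659, 380) = 101476/49695 - 1*(-36064) = 101476/49695 + 36064 = 1792301956/49695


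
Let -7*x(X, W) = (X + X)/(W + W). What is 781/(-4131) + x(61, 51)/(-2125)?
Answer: -11612434/61448625 ≈ -0.18898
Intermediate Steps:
x(X, W) = -X/(7*W) (x(X, W) = -(X + X)/(7*(W + W)) = -2*X/(7*(2*W)) = -2*X*1/(2*W)/7 = -X/(7*W))
781/(-4131) + x(61, 51)/(-2125) = 781/(-4131) - 1/7*61/51/(-2125) = 781*(-1/4131) - 1/7*61*1/51*(-1/2125) = -781/4131 - 61/357*(-1/2125) = -781/4131 + 61/758625 = -11612434/61448625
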